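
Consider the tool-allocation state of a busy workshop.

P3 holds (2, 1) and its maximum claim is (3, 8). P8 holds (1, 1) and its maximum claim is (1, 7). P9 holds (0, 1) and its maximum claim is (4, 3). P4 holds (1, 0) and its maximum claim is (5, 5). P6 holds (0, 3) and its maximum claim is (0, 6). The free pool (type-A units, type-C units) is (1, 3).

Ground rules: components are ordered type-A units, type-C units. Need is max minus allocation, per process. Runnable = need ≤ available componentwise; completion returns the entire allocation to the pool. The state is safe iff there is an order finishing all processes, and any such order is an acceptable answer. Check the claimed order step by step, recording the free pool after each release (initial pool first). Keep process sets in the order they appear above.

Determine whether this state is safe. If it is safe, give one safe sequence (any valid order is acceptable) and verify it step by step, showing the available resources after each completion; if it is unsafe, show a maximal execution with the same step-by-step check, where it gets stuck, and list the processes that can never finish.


SAFE — a valid safe sequence is P6, P8, P3, P9, P4.
Key observation: at P6 the run first touches a limit — (0, 3) against (1, 3), exact on a resource it actually requests.
Walking it through:
  pool = (1, 3)
  P6: need (0, 3) fits (1, 3); releases (0, 3), pool now (1, 6)
  P8: need (0, 6) fits (1, 6); releases (1, 1), pool now (2, 7)
  P3: need (1, 7) fits (2, 7); releases (2, 1), pool now (4, 8)
  P9: need (4, 2) fits (4, 8); releases (0, 1), pool now (4, 9)
  P4: need (4, 5) fits (4, 9); releases (1, 0), pool now (5, 9)


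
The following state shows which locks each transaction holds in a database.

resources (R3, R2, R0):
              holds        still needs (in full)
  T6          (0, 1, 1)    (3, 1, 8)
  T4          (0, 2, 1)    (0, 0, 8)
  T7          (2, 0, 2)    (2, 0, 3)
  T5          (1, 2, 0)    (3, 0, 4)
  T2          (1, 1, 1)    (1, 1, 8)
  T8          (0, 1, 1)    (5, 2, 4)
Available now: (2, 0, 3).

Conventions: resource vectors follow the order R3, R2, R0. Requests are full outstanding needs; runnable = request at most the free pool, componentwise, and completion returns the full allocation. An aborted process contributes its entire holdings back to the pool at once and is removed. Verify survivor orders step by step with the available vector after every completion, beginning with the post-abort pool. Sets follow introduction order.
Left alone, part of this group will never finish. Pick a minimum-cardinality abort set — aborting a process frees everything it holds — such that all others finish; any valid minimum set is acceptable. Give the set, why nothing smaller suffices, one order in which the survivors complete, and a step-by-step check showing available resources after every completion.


Minimum abort set: T4 and T2.
Key observation: T6 had no path to completion before; after the abort of T4 and T2 ((1, 3, 2) returned), step 4 is where it fits.
No one abort is enough; case by case: T6 alone leaves T4 blocked (short on R0); T4 alone leaves T6 blocked (short on R0); T7 alone leaves T6 blocked (short on R0); T5 alone leaves T6 blocked (short on R0); T2 alone leaves T6 blocked (short on R0); T8 alone leaves T6 blocked (short on R0).
Survivors finish in the order: T5, T7, T8, T6. Walking it through (pool after the aborts first):
  pool = (3, 3, 5)
  run T5 (needs (3, 0, 4), free (3, 3, 5)); after release of (1, 2, 0) the pool is (4, 5, 5)
  run T7 (needs (2, 0, 3), free (4, 5, 5)); after release of (2, 0, 2) the pool is (6, 5, 7)
  run T8 (needs (5, 2, 4), free (6, 5, 7)); after release of (0, 1, 1) the pool is (6, 6, 8)
  run T6 (needs (3, 1, 8), free (6, 6, 8)); after release of (0, 1, 1) the pool is (6, 7, 9)


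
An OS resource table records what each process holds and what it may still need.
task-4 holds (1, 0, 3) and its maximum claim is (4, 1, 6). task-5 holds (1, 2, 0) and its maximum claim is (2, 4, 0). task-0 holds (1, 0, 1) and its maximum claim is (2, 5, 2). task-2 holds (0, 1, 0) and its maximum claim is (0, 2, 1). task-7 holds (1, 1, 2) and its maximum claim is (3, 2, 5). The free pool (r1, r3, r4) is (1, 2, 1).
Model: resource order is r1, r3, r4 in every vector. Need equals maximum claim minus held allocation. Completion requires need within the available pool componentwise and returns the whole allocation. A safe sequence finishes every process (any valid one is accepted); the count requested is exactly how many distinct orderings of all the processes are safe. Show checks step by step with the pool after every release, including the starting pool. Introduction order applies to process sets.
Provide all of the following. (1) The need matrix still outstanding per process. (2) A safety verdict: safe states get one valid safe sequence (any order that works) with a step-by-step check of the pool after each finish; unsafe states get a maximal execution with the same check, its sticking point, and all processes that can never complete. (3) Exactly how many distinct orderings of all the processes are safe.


(1) Outstanding need per process (order r1, r3, r4):
  task-4: (3, 1, 3)
  task-5: (1, 2, 0)
  task-0: (1, 5, 1)
  task-2: (0, 1, 1)
  task-7: (2, 1, 3)
(2) UNSAFE — no complete ordering exists.
Key observation: after task-5, task-2, task-0 complete, (3, 5, 2) is the best the pool ever gets, yet each leftover process wants more r4.
A maximal execution: task-5, task-2, task-0 — then nothing else fits. Check, step by step:
  pool = (1, 2, 1)
  task-5 needs (1, 2, 0) <= (1, 2, 1) -> finishes; pool += (1, 2, 0) = (2, 4, 1)
  task-2 needs (0, 1, 1) <= (2, 4, 1) -> finishes; pool += (0, 1, 0) = (2, 5, 1)
  task-0 needs (1, 5, 1) <= (2, 5, 1) -> finishes; pool += (1, 0, 1) = (3, 5, 2)
  task-4 still needs (3, 1, 3) but only (3, 5, 2) is free — short on r4
  task-7 still needs (2, 1, 3) but only (3, 5, 2) is free — short on r4
Never able to finish: task-4 and task-7.
(3) The exact count: 0 of the possible complete orderings are safe sequences.


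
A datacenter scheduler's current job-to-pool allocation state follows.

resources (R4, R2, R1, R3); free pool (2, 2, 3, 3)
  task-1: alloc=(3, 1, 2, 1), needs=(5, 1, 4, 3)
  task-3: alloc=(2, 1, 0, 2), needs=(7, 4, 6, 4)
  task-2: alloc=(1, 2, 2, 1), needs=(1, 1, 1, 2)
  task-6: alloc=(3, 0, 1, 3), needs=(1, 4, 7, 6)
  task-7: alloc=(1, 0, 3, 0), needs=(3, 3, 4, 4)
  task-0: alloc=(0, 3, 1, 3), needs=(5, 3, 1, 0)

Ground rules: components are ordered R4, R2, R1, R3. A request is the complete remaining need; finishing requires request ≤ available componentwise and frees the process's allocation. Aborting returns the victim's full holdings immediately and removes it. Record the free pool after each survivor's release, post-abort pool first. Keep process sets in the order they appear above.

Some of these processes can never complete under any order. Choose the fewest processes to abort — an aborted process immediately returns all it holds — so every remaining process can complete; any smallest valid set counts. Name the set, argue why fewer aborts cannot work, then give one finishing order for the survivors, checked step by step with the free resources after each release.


Abort task-6.
Key observation: no ordering could ever have run task-1 before the abort of task-6; with (3, 0, 1, 3) back in the pool it fits at step 3.
Minimality: the empty abort set fails — the state is deadlocked as it stands.
Survivors finish in the order: task-2, task-7, task-1, task-3, task-0. Verifying each step (pool after the aborts first):
  pool = (5, 2, 4, 6)
  run task-2 (needs (1, 1, 1, 2), free (5, 2, 4, 6)); after release of (1, 2, 2, 1) the pool is (6, 4, 6, 7)
  run task-7 (needs (3, 3, 4, 4), free (6, 4, 6, 7)); after release of (1, 0, 3, 0) the pool is (7, 4, 9, 7)
  run task-1 (needs (5, 1, 4, 3), free (7, 4, 9, 7)); after release of (3, 1, 2, 1) the pool is (10, 5, 11, 8)
  run task-3 (needs (7, 4, 6, 4), free (10, 5, 11, 8)); after release of (2, 1, 0, 2) the pool is (12, 6, 11, 10)
  run task-0 (needs (5, 3, 1, 0), free (12, 6, 11, 10)); after release of (0, 3, 1, 3) the pool is (12, 9, 12, 13)


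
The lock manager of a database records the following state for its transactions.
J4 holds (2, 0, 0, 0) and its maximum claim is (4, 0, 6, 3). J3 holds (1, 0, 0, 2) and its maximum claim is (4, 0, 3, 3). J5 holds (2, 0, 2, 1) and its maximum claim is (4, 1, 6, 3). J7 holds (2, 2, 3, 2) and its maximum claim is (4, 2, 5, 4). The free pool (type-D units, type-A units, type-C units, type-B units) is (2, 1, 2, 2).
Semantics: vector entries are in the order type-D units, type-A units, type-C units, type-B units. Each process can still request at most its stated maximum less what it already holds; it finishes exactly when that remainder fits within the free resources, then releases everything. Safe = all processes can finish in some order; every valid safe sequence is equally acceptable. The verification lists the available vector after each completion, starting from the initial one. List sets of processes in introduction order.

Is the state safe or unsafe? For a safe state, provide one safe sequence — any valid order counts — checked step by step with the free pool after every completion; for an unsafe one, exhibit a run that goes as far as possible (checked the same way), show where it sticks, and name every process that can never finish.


SAFE — a valid safe sequence is J7, J3, J5, J4.
Key observation: reading the order forward, J7 is the first process whose need (2, 0, 2, 2) meets the free pool (2, 1, 2, 2) exactly on a resource it requests.
Walking it through:
  pool = (2, 1, 2, 2)
  J7: need (2, 0, 2, 2) fits (2, 1, 2, 2); releases (2, 2, 3, 2), pool now (4, 3, 5, 4)
  J3: need (3, 0, 3, 1) fits (4, 3, 5, 4); releases (1, 0, 0, 2), pool now (5, 3, 5, 6)
  J5: need (2, 1, 4, 2) fits (5, 3, 5, 6); releases (2, 0, 2, 1), pool now (7, 3, 7, 7)
  J4: need (2, 0, 6, 3) fits (7, 3, 7, 7); releases (2, 0, 0, 0), pool now (9, 3, 7, 7)


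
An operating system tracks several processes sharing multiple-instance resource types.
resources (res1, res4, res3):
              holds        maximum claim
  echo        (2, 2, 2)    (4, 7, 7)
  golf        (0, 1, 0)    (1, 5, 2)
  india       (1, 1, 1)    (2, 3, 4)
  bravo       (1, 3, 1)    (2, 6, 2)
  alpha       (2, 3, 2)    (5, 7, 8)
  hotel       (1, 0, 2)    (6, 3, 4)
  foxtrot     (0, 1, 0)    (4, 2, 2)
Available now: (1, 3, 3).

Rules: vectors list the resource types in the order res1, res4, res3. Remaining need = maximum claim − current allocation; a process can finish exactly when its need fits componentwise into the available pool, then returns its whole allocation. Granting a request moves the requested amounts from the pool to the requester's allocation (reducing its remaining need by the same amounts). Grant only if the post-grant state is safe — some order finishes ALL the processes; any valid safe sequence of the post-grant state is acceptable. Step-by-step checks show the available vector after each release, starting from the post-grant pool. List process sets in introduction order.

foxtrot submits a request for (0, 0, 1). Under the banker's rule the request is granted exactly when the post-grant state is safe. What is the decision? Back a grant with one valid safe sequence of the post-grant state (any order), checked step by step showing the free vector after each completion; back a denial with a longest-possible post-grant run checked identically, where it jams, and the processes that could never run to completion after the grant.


DENY — the pretend-granted state is unsafe.
Key observation: after bravo, india, golf the pool peaks at (3, 8, 4), and each blocked process is short somewhere: echo on res3; alpha on res3; hotel on res1; foxtrot on res1.
On the post-grant state, bravo, india, golf is a maximal run — nothing extends it. Step-by-step check:
  pool = (1, 3, 2)
  bravo needs (1, 3, 1) <= (1, 3, 2) -> finishes; pool += (1, 3, 1) = (2, 6, 3)
  india needs (1, 2, 3) <= (2, 6, 3) -> finishes; pool += (1, 1, 1) = (3, 7, 4)
  golf needs (1, 4, 2) <= (3, 7, 4) -> finishes; pool += (0, 1, 0) = (3, 8, 4)
  echo still needs (2, 5, 5) but only (3, 8, 4) is free — short on res3
  alpha still needs (3, 4, 6) but only (3, 8, 4) is free — short on res3
  hotel still needs (5, 3, 2) but only (3, 8, 4) is free — short on res1
  foxtrot still needs (4, 1, 1) but only (3, 8, 4) is free — short on res1
Processes that could never finish after the grant: echo, alpha, hotel and foxtrot.


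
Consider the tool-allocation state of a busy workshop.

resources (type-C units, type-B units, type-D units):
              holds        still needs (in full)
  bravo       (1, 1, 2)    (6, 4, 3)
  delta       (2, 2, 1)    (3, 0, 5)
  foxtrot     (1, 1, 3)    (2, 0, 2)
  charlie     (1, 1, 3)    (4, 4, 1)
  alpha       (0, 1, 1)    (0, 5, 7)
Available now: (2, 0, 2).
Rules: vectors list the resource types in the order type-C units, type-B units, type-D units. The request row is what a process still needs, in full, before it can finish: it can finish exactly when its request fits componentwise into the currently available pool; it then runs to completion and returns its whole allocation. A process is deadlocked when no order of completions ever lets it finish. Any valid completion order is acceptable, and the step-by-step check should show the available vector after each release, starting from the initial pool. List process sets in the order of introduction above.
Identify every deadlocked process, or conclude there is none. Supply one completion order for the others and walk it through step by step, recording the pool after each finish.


Deadlocked set: bravo, charlie and alpha.
Key observation: the pool after foxtrot, delta is (5, 3, 6); every surviving request exceeds it in type-B units, so progress ends there.
One completion order for the rest: foxtrot, delta. Verifying each step:
  pool = (2, 0, 2)
  foxtrot: need (2, 0, 2) fits (2, 0, 2); releases (1, 1, 3), pool now (3, 1, 5)
  delta: need (3, 0, 5) fits (3, 1, 5); releases (2, 2, 1), pool now (5, 3, 6)
The stuck group stays short no matter what:
  bravo still needs (6, 4, 3) but only (5, 3, 6) is free — short on type-C units and type-B units
  charlie still needs (4, 4, 1) but only (5, 3, 6) is free — short on type-B units
  alpha still needs (0, 5, 7) but only (5, 3, 6) is free — short on type-B units and type-D units


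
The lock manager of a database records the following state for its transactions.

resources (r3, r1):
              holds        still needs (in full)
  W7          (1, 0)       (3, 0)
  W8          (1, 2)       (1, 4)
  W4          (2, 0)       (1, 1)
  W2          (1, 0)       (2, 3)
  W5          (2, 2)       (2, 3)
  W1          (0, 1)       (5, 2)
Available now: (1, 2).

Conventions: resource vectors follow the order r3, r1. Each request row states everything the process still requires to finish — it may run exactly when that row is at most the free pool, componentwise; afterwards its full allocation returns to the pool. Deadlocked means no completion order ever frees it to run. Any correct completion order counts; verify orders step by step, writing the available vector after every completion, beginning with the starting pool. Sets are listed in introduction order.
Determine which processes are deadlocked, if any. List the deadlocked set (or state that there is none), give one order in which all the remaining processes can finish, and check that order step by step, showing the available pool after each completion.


Deadlocked: W8, W2, W5 and W1.
Key observation: after W4, W7 the pool peaks at (4, 2), and each blocked process is short somewhere: W8 on r1; W2 on r1; W5 on r1; W1 on r3.
One completion order for the rest: W4, W7. Verifying each step:
  pool = (1, 2)
  W4: need (1, 1) fits (1, 2); releases (2, 0), pool now (3, 2)
  W7: need (3, 0) fits (3, 2); releases (1, 0), pool now (4, 2)
None of the blocked processes ever fits:
  W8 still needs (1, 4) but only (4, 2) is free — short on r1
  W2 still needs (2, 3) but only (4, 2) is free — short on r1
  W5 still needs (2, 3) but only (4, 2) is free — short on r1
  W1 still needs (5, 2) but only (4, 2) is free — short on r3


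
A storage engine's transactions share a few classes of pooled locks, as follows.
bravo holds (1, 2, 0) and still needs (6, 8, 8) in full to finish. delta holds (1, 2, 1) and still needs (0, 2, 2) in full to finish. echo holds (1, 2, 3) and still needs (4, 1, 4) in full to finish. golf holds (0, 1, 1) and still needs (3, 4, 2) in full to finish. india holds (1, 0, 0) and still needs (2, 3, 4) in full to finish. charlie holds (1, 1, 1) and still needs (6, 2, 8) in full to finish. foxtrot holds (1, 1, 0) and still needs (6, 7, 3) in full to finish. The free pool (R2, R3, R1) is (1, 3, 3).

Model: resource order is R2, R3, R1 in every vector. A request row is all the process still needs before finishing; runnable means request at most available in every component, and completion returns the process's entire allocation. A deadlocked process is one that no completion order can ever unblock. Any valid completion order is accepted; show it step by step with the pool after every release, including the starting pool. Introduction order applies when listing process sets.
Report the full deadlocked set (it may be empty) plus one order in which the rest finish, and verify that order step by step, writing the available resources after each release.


Deadlocked: bravo, echo, charlie and foxtrot.
Key observation: after delta, india, golf complete, (3, 6, 5) is the best the pool ever gets, yet each leftover process wants more R2.
The rest can finish in the order delta, india, golf. Verifying each step:
  pool = (1, 3, 3)
  delta: need (0, 2, 2) fits (1, 3, 3); releases (1, 2, 1), pool now (2, 5, 4)
  india: need (2, 3, 4) fits (2, 5, 4); releases (1, 0, 0), pool now (3, 5, 4)
  golf: need (3, 4, 2) fits (3, 5, 4); releases (0, 1, 1), pool now (3, 6, 5)
None of the blocked processes ever fits:
  bravo still needs (6, 8, 8) but only (3, 6, 5) is free — short on R2, R3 and R1
  echo still needs (4, 1, 4) but only (3, 6, 5) is free — short on R2
  charlie still needs (6, 2, 8) but only (3, 6, 5) is free — short on R2 and R1
  foxtrot still needs (6, 7, 3) but only (3, 6, 5) is free — short on R2 and R3


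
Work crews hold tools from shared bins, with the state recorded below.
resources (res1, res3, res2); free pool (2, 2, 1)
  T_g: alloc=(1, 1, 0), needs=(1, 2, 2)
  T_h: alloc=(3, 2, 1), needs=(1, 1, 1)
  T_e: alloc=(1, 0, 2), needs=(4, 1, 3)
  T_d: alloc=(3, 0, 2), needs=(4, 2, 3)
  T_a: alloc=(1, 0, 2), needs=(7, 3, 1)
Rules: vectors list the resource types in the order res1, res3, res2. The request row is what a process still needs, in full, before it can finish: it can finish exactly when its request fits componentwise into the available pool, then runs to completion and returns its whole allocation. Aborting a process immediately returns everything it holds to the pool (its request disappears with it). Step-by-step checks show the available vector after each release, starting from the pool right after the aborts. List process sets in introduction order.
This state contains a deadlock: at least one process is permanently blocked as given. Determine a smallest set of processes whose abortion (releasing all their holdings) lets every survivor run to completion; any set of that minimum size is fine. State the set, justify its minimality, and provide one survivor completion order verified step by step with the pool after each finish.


Abort T_d.
Key observation: T_e was stuck for good until T_d gave back (3, 0, 2); in the order shown it finishes at step 1.
Why nothing smaller works: aborting no one leaves the state deadlocked as given.
One survivor order: T_e, T_g, T_a, T_h. Check, step by step (post-abort pool first):
  pool = (5, 2, 3)
  run T_e (needs (4, 1, 3), free (5, 2, 3)); after release of (1, 0, 2) the pool is (6, 2, 5)
  run T_g (needs (1, 2, 2), free (6, 2, 5)); after release of (1, 1, 0) the pool is (7, 3, 5)
  run T_a (needs (7, 3, 1), free (7, 3, 5)); after release of (1, 0, 2) the pool is (8, 3, 7)
  run T_h (needs (1, 1, 1), free (8, 3, 7)); after release of (3, 2, 1) the pool is (11, 5, 8)


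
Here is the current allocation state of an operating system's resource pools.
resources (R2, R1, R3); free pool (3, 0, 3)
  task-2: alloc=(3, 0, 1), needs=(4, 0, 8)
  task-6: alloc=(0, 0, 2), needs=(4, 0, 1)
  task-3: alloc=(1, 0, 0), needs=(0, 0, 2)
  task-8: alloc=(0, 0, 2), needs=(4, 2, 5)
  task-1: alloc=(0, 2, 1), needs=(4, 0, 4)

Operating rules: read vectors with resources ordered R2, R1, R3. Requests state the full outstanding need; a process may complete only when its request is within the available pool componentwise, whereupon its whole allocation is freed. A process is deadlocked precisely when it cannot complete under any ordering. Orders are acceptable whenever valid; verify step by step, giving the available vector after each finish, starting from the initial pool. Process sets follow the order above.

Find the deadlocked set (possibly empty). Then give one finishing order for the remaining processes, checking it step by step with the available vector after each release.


No process is deadlocked.
Key observation: there is always a runnable process — task-3 first — so the state unwinds completely.
One completion order for the rest: task-3, task-6, task-1, task-8, task-2. Verifying each step:
  pool = (3, 0, 3)
  run task-3 (needs (0, 0, 2), free (3, 0, 3)); after release of (1, 0, 0) the pool is (4, 0, 3)
  run task-6 (needs (4, 0, 1), free (4, 0, 3)); after release of (0, 0, 2) the pool is (4, 0, 5)
  run task-1 (needs (4, 0, 4), free (4, 0, 5)); after release of (0, 2, 1) the pool is (4, 2, 6)
  run task-8 (needs (4, 2, 5), free (4, 2, 6)); after release of (0, 0, 2) the pool is (4, 2, 8)
  run task-2 (needs (4, 0, 8), free (4, 2, 8)); after release of (3, 0, 1) the pool is (7, 2, 9)


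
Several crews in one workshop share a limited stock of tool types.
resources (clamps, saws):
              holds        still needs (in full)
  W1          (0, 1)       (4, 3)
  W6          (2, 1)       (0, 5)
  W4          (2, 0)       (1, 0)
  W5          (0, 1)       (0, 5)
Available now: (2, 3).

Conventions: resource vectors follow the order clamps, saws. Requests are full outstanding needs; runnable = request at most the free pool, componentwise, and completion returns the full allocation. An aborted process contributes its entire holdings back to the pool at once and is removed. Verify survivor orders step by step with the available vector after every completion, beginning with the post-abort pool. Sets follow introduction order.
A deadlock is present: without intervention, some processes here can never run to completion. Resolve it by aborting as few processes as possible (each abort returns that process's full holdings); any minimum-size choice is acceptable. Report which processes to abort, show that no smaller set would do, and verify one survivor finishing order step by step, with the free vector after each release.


Minimum abort set: W5.
Key observation: the deadlocked W6 becomes finishable only because W5 released (0, 1); it completes at step 3 below.
Minimality: the empty abort set fails — the state is deadlocked as it stands.
The survivors complete as W4, W1, W6. Walking it through (starting from the post-abort pool):
  pool = (2, 4)
  run W4 (needs (1, 0), free (2, 4)); after release of (2, 0) the pool is (4, 4)
  run W1 (needs (4, 3), free (4, 4)); after release of (0, 1) the pool is (4, 5)
  run W6 (needs (0, 5), free (4, 5)); after release of (2, 1) the pool is (6, 6)


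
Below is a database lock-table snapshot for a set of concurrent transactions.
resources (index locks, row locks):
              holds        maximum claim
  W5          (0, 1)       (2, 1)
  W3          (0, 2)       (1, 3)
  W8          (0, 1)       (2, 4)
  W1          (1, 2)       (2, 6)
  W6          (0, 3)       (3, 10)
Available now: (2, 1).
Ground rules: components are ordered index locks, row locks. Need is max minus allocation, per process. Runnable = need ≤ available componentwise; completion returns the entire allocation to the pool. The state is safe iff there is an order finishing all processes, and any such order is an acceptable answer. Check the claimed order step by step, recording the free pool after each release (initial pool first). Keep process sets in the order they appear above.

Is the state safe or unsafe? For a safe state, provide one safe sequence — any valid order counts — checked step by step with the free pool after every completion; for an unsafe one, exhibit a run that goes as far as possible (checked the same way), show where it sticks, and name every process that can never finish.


SAFE. One safe sequence: W3, W5, W1, W8, W6.
Key observation: at W3 the run first touches a limit — (1, 1) against (2, 1), exact on a resource it actually requests.
Step-by-step check:
  pool = (2, 1)
  W3: need (1, 1) fits (2, 1); releases (0, 2), pool now (2, 3)
  W5: need (2, 0) fits (2, 3); releases (0, 1), pool now (2, 4)
  W1: need (1, 4) fits (2, 4); releases (1, 2), pool now (3, 6)
  W8: need (2, 3) fits (3, 6); releases (0, 1), pool now (3, 7)
  W6: need (3, 7) fits (3, 7); releases (0, 3), pool now (3, 10)


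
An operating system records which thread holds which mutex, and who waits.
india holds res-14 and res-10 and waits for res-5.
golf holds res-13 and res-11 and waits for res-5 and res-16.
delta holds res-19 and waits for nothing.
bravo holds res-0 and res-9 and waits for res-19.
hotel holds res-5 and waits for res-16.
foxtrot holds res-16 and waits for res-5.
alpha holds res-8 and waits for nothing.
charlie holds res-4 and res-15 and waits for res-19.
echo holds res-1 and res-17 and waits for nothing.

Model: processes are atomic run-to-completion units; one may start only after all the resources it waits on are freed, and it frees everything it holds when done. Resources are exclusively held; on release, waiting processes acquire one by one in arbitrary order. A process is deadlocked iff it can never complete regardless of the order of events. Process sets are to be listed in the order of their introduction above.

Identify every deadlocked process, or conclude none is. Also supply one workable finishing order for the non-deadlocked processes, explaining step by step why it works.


The deadlocked set is india, golf, hotel and foxtrot.
Key observation: the loop hotel -> foxtrot -> hotel blocks itself forever; india and golf wait into the deadlock from upstream.
The rest can finish in the order alpha, echo, delta, charlie, bravo.
Walking it through:
  alpha: no waits; runs immediately, freeing res-8
  echo: no waits; runs immediately, freeing res-1 and res-17
  delta: no waits; runs immediately, freeing res-19
  charlie waits on res-19 — all released -> runs and releases res-4 and res-15
  bravo waits on res-19 — all released -> runs and releases res-0 and res-9


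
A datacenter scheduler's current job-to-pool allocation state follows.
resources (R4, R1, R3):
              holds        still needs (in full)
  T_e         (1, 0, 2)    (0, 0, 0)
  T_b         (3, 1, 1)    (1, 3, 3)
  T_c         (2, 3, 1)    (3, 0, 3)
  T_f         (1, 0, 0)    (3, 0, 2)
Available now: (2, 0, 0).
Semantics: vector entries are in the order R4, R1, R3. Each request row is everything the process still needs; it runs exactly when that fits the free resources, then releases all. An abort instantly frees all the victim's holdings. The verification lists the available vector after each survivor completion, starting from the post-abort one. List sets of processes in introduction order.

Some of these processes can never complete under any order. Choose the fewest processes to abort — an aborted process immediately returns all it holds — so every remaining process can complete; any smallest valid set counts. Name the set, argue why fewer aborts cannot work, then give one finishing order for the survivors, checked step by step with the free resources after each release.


Abort T_b.
Key observation: no ordering could ever have run T_c before the abort of T_b; with (3, 1, 1) back in the pool it fits at step 3.
No smaller set exists: with zero aborts the deadlock remains.
One survivor order: T_e, T_f, T_c. Check, step by step (post-abort pool first):
  pool = (5, 1, 1)
  run T_e (needs (0, 0, 0), free (5, 1, 1)); after release of (1, 0, 2) the pool is (6, 1, 3)
  run T_f (needs (3, 0, 2), free (6, 1, 3)); after release of (1, 0, 0) the pool is (7, 1, 3)
  run T_c (needs (3, 0, 3), free (7, 1, 3)); after release of (2, 3, 1) the pool is (9, 4, 4)


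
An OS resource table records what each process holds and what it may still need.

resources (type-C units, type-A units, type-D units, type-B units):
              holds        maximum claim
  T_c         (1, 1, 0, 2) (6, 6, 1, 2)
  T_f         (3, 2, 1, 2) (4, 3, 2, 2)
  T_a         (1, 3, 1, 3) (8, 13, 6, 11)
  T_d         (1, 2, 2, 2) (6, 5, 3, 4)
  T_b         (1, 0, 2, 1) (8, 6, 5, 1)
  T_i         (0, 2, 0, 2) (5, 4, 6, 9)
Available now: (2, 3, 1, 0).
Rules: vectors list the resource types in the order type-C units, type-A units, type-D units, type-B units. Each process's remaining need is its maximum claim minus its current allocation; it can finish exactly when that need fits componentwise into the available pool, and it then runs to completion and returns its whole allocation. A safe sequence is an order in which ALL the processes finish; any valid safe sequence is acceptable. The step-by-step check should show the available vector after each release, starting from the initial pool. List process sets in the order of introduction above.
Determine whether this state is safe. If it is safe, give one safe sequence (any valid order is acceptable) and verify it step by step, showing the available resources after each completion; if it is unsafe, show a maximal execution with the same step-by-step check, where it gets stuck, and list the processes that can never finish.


The state is SAFE; one workable sequence: T_f, T_d, T_c, T_b, T_i, T_a.
Key observation: the order's first zero-slack moment is T_f ((1, 1, 1, 0) needed, (2, 3, 1, 0) free — a requested resource with nothing to spare).
Walking it through:
  pool = (2, 3, 1, 0)
  T_f needs (1, 1, 1, 0) <= (2, 3, 1, 0) -> finishes; pool += (3, 2, 1, 2) = (5, 5, 2, 2)
  T_d needs (5, 3, 1, 2) <= (5, 5, 2, 2) -> finishes; pool += (1, 2, 2, 2) = (6, 7, 4, 4)
  T_c needs (5, 5, 1, 0) <= (6, 7, 4, 4) -> finishes; pool += (1, 1, 0, 2) = (7, 8, 4, 6)
  T_b needs (7, 6, 3, 0) <= (7, 8, 4, 6) -> finishes; pool += (1, 0, 2, 1) = (8, 8, 6, 7)
  T_i needs (5, 2, 6, 7) <= (8, 8, 6, 7) -> finishes; pool += (0, 2, 0, 2) = (8, 10, 6, 9)
  T_a needs (7, 10, 5, 8) <= (8, 10, 6, 9) -> finishes; pool += (1, 3, 1, 3) = (9, 13, 7, 12)


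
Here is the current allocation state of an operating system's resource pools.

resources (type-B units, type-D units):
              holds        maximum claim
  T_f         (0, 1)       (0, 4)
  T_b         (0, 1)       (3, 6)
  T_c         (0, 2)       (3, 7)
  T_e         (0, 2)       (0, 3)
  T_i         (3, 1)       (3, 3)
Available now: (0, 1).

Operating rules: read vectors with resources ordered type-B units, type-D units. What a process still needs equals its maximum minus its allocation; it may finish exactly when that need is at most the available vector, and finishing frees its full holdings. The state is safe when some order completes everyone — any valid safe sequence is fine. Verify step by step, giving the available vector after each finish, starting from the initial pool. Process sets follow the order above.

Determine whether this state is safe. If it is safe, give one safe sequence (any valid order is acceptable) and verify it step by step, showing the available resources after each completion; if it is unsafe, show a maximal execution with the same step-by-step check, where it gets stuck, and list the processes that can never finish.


The state is SAFE; one workable sequence: T_e, T_f, T_i, T_b, T_c.
Key observation: T_e marks the first exact bind of the order: its need (0, 1) fits the free (0, 1) with zero slack on a requested resource.
Verifying each step:
  pool = (0, 1)
  T_e: need (0, 1) fits (0, 1); releases (0, 2), pool now (0, 3)
  T_f: need (0, 3) fits (0, 3); releases (0, 1), pool now (0, 4)
  T_i: need (0, 2) fits (0, 4); releases (3, 1), pool now (3, 5)
  T_b: need (3, 5) fits (3, 5); releases (0, 1), pool now (3, 6)
  T_c: need (3, 5) fits (3, 6); releases (0, 2), pool now (3, 8)


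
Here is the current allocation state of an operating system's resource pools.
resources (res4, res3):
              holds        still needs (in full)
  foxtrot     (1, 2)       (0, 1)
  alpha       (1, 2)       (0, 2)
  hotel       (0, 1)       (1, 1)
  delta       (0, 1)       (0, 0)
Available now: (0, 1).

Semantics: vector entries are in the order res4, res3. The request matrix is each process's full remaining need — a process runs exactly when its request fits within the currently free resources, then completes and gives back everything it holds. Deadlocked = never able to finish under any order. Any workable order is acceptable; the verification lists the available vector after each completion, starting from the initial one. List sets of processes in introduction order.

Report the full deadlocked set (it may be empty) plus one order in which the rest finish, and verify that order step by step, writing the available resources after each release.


The deadlocked set is empty.
Key observation: foxtrot can run right away; the returned allocation unlocks the remaining processes in turn.
A valid finishing order for the others: foxtrot, delta, alpha, hotel. Step-by-step check:
  pool = (0, 1)
  foxtrot needs (0, 1) <= (0, 1) -> finishes; pool += (1, 2) = (1, 3)
  delta needs (0, 0) <= (1, 3) -> finishes; pool += (0, 1) = (1, 4)
  alpha needs (0, 2) <= (1, 4) -> finishes; pool += (1, 2) = (2, 6)
  hotel needs (1, 1) <= (2, 6) -> finishes; pool += (0, 1) = (2, 7)


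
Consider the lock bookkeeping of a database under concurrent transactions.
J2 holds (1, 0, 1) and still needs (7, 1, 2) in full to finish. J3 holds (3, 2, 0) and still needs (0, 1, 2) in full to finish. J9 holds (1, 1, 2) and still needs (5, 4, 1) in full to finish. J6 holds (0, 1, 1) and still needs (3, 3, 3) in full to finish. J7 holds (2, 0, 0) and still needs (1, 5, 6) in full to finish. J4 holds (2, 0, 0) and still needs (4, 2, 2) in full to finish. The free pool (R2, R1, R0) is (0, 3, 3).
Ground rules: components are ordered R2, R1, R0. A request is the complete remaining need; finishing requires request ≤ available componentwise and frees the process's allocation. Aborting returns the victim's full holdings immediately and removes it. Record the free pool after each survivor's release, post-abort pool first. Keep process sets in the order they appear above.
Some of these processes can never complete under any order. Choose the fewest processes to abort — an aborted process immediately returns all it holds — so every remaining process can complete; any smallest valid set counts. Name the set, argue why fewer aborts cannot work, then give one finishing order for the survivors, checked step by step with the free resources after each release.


The answer: abort J7.
Key observation: no ordering could ever have run J9 before the abort of J7; with (2, 0, 0) back in the pool it fits at step 2.
Minimality: the empty abort set fails — the state is deadlocked as it stands.
The survivors complete as J3, J9, J6, J4, J2. Verifying each step (starting from the post-abort pool):
  pool = (2, 3, 3)
  J3: need (0, 1, 2) fits (2, 3, 3); releases (3, 2, 0), pool now (5, 5, 3)
  J9: need (5, 4, 1) fits (5, 5, 3); releases (1, 1, 2), pool now (6, 6, 5)
  J6: need (3, 3, 3) fits (6, 6, 5); releases (0, 1, 1), pool now (6, 7, 6)
  J4: need (4, 2, 2) fits (6, 7, 6); releases (2, 0, 0), pool now (8, 7, 6)
  J2: need (7, 1, 2) fits (8, 7, 6); releases (1, 0, 1), pool now (9, 7, 7)


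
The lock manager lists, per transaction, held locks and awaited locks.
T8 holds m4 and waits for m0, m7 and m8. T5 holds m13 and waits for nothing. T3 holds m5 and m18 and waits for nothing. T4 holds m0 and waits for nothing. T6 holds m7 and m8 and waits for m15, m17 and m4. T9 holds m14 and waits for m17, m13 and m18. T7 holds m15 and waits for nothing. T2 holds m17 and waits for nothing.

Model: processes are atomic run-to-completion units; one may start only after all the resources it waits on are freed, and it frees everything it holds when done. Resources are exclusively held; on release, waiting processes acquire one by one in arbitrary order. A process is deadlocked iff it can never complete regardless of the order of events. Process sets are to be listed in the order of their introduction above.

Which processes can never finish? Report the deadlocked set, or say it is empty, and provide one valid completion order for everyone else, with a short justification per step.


Deadlocked set: T8 and T6.
Key observation: the loop T8 -> T6 -> T8 blocks itself forever; no other process is dragged down with it.
The rest can finish in the order T4, T2, T7, T5, T3, T9.
Walking it through:
  run T4 (it waits on nothing); releases m0
  run T2 (it waits on nothing); releases m17
  run T7 (it waits on nothing); releases m15
  run T5 (it waits on nothing); releases m13
  run T3 (it waits on nothing); releases m5 and m18
  T9 waits on m17, m13 and m18 — all released -> runs and releases m14


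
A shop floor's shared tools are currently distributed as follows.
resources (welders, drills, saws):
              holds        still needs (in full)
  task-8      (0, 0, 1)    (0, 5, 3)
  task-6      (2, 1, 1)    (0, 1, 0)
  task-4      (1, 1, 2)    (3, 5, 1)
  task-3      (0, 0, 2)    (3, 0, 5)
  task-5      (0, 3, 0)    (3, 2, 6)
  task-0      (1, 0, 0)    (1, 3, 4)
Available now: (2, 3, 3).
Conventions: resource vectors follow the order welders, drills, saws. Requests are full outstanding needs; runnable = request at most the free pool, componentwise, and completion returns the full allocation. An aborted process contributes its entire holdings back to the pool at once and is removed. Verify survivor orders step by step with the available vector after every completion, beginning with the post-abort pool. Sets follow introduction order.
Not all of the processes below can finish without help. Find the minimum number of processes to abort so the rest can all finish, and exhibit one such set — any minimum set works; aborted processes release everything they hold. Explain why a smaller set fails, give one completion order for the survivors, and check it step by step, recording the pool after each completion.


Abort task-3.
Key observation: task-5 had no path to completion before; after the abort of task-3 ((0, 0, 2) returned), step 3 is where it fits.
Minimality: the empty abort set fails — the state is deadlocked as it stands.
One survivor order: task-6, task-0, task-5, task-8, task-4. Step-by-step check (post-abort pool first):
  pool = (2, 3, 5)
  run task-6 (needs (0, 1, 0), free (2, 3, 5)); after release of (2, 1, 1) the pool is (4, 4, 6)
  run task-0 (needs (1, 3, 4), free (4, 4, 6)); after release of (1, 0, 0) the pool is (5, 4, 6)
  run task-5 (needs (3, 2, 6), free (5, 4, 6)); after release of (0, 3, 0) the pool is (5, 7, 6)
  run task-8 (needs (0, 5, 3), free (5, 7, 6)); after release of (0, 0, 1) the pool is (5, 7, 7)
  run task-4 (needs (3, 5, 1), free (5, 7, 7)); after release of (1, 1, 2) the pool is (6, 8, 9)


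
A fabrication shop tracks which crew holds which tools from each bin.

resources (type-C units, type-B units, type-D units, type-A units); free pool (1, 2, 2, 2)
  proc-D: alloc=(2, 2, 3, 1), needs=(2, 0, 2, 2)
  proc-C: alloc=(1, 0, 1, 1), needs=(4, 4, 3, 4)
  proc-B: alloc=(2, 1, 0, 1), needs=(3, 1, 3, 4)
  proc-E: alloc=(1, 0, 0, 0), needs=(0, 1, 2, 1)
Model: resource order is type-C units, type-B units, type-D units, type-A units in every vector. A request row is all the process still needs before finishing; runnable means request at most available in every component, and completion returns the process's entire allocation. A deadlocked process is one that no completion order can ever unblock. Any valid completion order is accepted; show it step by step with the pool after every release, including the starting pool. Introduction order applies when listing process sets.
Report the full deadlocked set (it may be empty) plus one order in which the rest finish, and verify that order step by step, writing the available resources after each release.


The deadlocked set is proc-C and proc-B.
Key observation: proc-E, proc-D can finish, but then (4, 4, 5, 3) is all there is, and the blocked group's type-A units demands exceed it.
One completion order for the rest: proc-E, proc-D. Verifying each step:
  pool = (1, 2, 2, 2)
  run proc-E (needs (0, 1, 2, 1), free (1, 2, 2, 2)); after release of (1, 0, 0, 0) the pool is (2, 2, 2, 2)
  run proc-D (needs (2, 0, 2, 2), free (2, 2, 2, 2)); after release of (2, 2, 3, 1) the pool is (4, 4, 5, 3)
None of the blocked processes ever fits:
  proc-C still needs (4, 4, 3, 4) but only (4, 4, 5, 3) is free — short on type-A units
  proc-B still needs (3, 1, 3, 4) but only (4, 4, 5, 3) is free — short on type-A units
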